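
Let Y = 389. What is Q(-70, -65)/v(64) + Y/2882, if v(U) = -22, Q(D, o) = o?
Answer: 4452/1441 ≈ 3.0895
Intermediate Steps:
Q(-70, -65)/v(64) + Y/2882 = -65/(-22) + 389/2882 = -65*(-1/22) + 389*(1/2882) = 65/22 + 389/2882 = 4452/1441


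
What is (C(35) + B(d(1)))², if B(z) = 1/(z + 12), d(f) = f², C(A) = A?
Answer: 207936/169 ≈ 1230.4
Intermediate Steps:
B(z) = 1/(12 + z)
(C(35) + B(d(1)))² = (35 + 1/(12 + 1²))² = (35 + 1/(12 + 1))² = (35 + 1/13)² = (456/13)² = 207936/169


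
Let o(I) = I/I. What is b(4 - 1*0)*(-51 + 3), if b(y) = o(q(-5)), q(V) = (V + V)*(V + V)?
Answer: -48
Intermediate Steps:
q(V) = 4*V**2 (q(V) = (2*V)*(2*V) = 4*V**2)
o(I) = 1
b(y) = 1
b(4 - 1*0)*(-51 + 3) = 1*(-51 + 3) = 1*(-48) = -48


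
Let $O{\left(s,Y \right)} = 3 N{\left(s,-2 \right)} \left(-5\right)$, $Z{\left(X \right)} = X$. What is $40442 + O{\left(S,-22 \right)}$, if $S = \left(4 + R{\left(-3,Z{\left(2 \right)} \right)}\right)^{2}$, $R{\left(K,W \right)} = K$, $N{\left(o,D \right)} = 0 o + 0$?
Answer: $40442$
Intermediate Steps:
$N{\left(o,D \right)} = 0$ ($N{\left(o,D \right)} = 0 + 0 = 0$)
$S = 1$ ($S = \left(4 - 3\right)^{2} = 1^{2} = 1$)
$O{\left(s,Y \right)} = 0$ ($O{\left(s,Y \right)} = 3 \cdot 0 \left(-5\right) = 3 \cdot 0 = 0$)
$40442 + O{\left(S,-22 \right)} = 40442 + 0 = 40442$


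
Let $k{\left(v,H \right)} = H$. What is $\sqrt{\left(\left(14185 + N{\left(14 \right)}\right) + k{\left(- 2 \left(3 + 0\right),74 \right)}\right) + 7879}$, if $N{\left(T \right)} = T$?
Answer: $2 \sqrt{5538} \approx 148.84$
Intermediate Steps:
$\sqrt{\left(\left(14185 + N{\left(14 \right)}\right) + k{\left(- 2 \left(3 + 0\right),74 \right)}\right) + 7879} = \sqrt{\left(\left(14185 + 14\right) + 74\right) + 7879} = \sqrt{\left(14199 + 74\right) + 7879} = \sqrt{14273 + 7879} = \sqrt{22152} = 2 \sqrt{5538}$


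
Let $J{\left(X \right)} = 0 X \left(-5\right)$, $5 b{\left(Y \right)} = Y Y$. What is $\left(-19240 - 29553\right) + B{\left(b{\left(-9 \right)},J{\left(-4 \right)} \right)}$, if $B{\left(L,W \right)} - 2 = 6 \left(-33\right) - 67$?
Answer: $-49056$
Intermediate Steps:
$b{\left(Y \right)} = \frac{Y^{2}}{5}$ ($b{\left(Y \right)} = \frac{Y Y}{5} = \frac{Y^{2}}{5}$)
$J{\left(X \right)} = 0$ ($J{\left(X \right)} = 0 \left(-5\right) = 0$)
$B{\left(L,W \right)} = -263$ ($B{\left(L,W \right)} = 2 + \left(6 \left(-33\right) - 67\right) = 2 - 265 = -263$)
$\left(-19240 - 29553\right) + B{\left(b{\left(-9 \right)},J{\left(-4 \right)} \right)} = \left(-19240 - 29553\right) - 263 = -48793 - 263 = -49056$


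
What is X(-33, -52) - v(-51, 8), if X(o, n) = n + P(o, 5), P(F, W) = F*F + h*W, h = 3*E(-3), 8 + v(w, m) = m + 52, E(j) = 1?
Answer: 1000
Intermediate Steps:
v(w, m) = 44 + m (v(w, m) = -8 + (m + 52) = -8 + (52 + m) = 44 + m)
h = 3 (h = 3*1 = 3)
P(F, W) = F² + 3*W (P(F, W) = F*F + 3*W = F² + 3*W)
X(o, n) = 15 + n + o² (X(o, n) = n + (o² + 3*5) = n + (o² + 15) = n + (15 + o²) = 15 + n + o²)
X(-33, -52) - v(-51, 8) = (15 - 52 + (-33)²) - (44 + 8) = (15 - 52 + 1089) - 1*52 = 1052 - 52 = 1000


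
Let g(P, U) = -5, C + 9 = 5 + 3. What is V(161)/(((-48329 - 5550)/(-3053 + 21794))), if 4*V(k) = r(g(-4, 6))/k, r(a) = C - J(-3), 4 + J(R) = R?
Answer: -56223/17349038 ≈ -0.0032407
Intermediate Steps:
J(R) = -4 + R
C = -1 (C = -9 + (5 + 3) = -9 + 8 = -1)
r(a) = 6 (r(a) = -1 - (-4 - 3) = -1 - 1*(-7) = -1 + 7 = 6)
V(k) = 3/(2*k) (V(k) = (6/k)/4 = 3/(2*k))
V(161)/(((-48329 - 5550)/(-3053 + 21794))) = ((3/2)/161)/(((-48329 - 5550)/(-3053 + 21794))) = ((3/2)*(1/161))/((-53879/18741)) = 3/(322*((-53879*1/18741))) = 3/(322*(-53879/18741)) = (3/322)*(-18741/53879) = -56223/17349038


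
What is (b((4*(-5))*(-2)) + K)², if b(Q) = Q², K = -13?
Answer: 2518569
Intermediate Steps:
(b((4*(-5))*(-2)) + K)² = (((4*(-5))*(-2))² - 13)² = ((-20*(-2))² - 13)² = (40² - 13)² = (1600 - 13)² = 1587² = 2518569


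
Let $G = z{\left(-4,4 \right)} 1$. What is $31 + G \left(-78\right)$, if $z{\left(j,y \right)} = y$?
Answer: $-281$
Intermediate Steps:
$G = 4$ ($G = 4 \cdot 1 = 4$)
$31 + G \left(-78\right) = 31 + 4 \left(-78\right) = 31 - 312 = -281$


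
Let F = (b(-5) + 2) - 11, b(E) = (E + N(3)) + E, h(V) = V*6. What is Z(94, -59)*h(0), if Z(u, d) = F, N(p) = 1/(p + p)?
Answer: 0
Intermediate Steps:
N(p) = 1/(2*p)
h(V) = 6*V
b(E) = ⅙ + 2*E (b(E) = (E + (½)/3) + E = (E + (½)*(⅓)) + E = (E + ⅙) + E = (⅙ + E) + E = ⅙ + 2*E)
F = -113/6 (F = ((⅙ + 2*(-5)) + 2) - 11 = ((⅙ - 10) + 2) - 11 = (-59/6 + 2) - 11 = -47/6 - 11 = -113/6 ≈ -18.833)
Z(u, d) = -113/6
Z(94, -59)*h(0) = -113*0 = -113/6*0 = 0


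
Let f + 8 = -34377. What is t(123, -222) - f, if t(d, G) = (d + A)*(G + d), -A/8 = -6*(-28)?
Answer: 155264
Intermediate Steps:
A = -1344 (A = -(-48)*(-28) = -8*168 = -1344)
t(d, G) = (-1344 + d)*(G + d) (t(d, G) = (d - 1344)*(G + d) = (-1344 + d)*(G + d))
f = -34385 (f = -8 - 34377 = -34385)
t(123, -222) - f = (123² - 1344*(-222) - 1344*123 - 222*123) - 1*(-34385) = (15129 + 298368 - 165312 - 27306) + 34385 = 120879 + 34385 = 155264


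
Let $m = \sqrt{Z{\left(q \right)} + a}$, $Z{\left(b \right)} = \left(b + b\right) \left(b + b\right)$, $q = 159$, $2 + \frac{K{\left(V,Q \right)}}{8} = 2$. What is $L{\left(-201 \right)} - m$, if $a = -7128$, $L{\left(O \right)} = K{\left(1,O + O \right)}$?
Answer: $- 6 \sqrt{2611} \approx -306.59$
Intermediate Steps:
$K{\left(V,Q \right)} = 0$ ($K{\left(V,Q \right)} = -16 + 8 \cdot 2 = -16 + 16 = 0$)
$L{\left(O \right)} = 0$
$Z{\left(b \right)} = 4 b^{2}$ ($Z{\left(b \right)} = 2 b 2 b = 4 b^{2}$)
$m = 6 \sqrt{2611}$ ($m = \sqrt{4 \cdot 159^{2} - 7128} = \sqrt{4 \cdot 25281 - 7128} = \sqrt{101124 - 7128} = \sqrt{93996} = 6 \sqrt{2611} \approx 306.59$)
$L{\left(-201 \right)} - m = 0 - 6 \sqrt{2611} = - 6 \sqrt{2611}$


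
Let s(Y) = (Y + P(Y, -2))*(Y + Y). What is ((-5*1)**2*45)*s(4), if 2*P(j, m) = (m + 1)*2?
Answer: 27000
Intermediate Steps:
P(j, m) = 1 + m (P(j, m) = ((m + 1)*2)/2 = ((1 + m)*2)/2 = (2 + 2*m)/2 = 1 + m)
s(Y) = 2*Y*(-1 + Y) (s(Y) = (Y + (1 - 2))*(Y + Y) = (Y - 1)*(2*Y) = (-1 + Y)*(2*Y) = 2*Y*(-1 + Y))
((-5*1)**2*45)*s(4) = ((-5*1)**2*45)*(2*4*(-1 + 4)) = ((-5)**2*45)*(2*4*3) = (25*45)*24 = 1125*24 = 27000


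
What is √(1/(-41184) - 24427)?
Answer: I*√287716448734/3432 ≈ 156.29*I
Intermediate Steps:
√(1/(-41184) - 24427) = √(-1/41184 - 24427) = √(-1006001569/41184) = I*√287716448734/3432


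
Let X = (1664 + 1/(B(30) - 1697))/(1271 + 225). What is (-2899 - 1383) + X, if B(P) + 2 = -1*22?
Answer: -11021641969/2574616 ≈ -4280.9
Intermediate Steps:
B(P) = -24 (B(P) = -2 - 1*22 = -2 - 22 = -24)
X = 2863743/2574616 (X = (1664 + 1/(-24 - 1697))/(1271 + 225) = (1664 + 1/(-1721))/1496 = (1664 - 1/1721)*(1/1496) = (2863743/1721)*(1/1496) = 2863743/2574616 ≈ 1.1123)
(-2899 - 1383) + X = (-2899 - 1383) + 2863743/2574616 = -4282 + 2863743/2574616 = -11021641969/2574616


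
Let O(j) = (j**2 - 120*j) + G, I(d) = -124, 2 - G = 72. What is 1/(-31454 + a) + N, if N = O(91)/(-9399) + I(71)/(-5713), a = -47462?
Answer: 437755274367/1412503989364 ≈ 0.30991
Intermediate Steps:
G = -70 (G = 2 - 1*72 = 2 - 72 = -70)
O(j) = -70 + j**2 - 120*j (O(j) = (j**2 - 120*j) - 70 = -70 + j**2 - 120*j)
N = 5547331/17898829 (N = (-70 + 91**2 - 120*91)/(-9399) - 124/(-5713) = (-70 + 8281 - 10920)*(-1/9399) - 124*(-1/5713) = -2709*(-1/9399) + 124/5713 = 903/3133 + 124/5713 = 5547331/17898829 ≈ 0.30993)
1/(-31454 + a) + N = 1/(-31454 - 47462) + 5547331/17898829 = 1/(-78916) + 5547331/17898829 = -1/78916 + 5547331/17898829 = 437755274367/1412503989364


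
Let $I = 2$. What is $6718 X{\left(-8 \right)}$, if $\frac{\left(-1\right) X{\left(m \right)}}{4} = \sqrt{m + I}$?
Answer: $- 26872 i \sqrt{6} \approx - 65823.0 i$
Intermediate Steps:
$X{\left(m \right)} = - 4 \sqrt{2 + m}$ ($X{\left(m \right)} = - 4 \sqrt{m + 2} = - 4 \sqrt{2 + m}$)
$6718 X{\left(-8 \right)} = 6718 \left(- 4 \sqrt{2 - 8}\right) = 6718 \left(- 4 \sqrt{-6}\right) = 6718 \left(- 4 i \sqrt{6}\right) = - 26872 i \sqrt{6}$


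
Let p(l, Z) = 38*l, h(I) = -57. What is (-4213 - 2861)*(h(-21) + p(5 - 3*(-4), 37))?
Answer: -4166586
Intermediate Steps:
(-4213 - 2861)*(h(-21) + p(5 - 3*(-4), 37)) = (-4213 - 2861)*(-57 + 38*(5 - 3*(-4))) = -7074*(-57 + 38*(5 + 12)) = -7074*(-57 + 38*17) = -7074*(-57 + 646) = -7074*589 = -4166586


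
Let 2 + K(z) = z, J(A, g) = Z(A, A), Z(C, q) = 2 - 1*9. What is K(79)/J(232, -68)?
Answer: -11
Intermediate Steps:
Z(C, q) = -7 (Z(C, q) = 2 - 9 = -7)
J(A, g) = -7
K(z) = -2 + z
K(79)/J(232, -68) = (-2 + 79)/(-7) = 77*(-⅐) = -11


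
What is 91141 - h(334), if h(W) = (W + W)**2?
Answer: -355083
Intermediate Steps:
h(W) = 4*W**2 (h(W) = (2*W)**2 = 4*W**2)
91141 - h(334) = 91141 - 4*334**2 = 91141 - 4*111556 = 91141 - 1*446224 = 91141 - 446224 = -355083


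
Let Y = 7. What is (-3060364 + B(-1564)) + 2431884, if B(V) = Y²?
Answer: -628431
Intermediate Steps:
B(V) = 49 (B(V) = 7² = 49)
(-3060364 + B(-1564)) + 2431884 = (-3060364 + 49) + 2431884 = -3060315 + 2431884 = -628431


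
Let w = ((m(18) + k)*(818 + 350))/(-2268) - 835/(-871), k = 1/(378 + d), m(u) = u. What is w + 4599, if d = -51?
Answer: 105907967456/23070177 ≈ 4590.7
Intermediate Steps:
k = 1/327 (k = 1/(378 - 51) = 1/327 ≈ 0.0030581)
w = -191776567/23070177 (w = ((18 + 1/327)*(818 + 350))/(-2268) - 835/(-871) = ((5887/327)*1168)*(-1/2268) - 835*(-1/871) = (6876016/327)*(-1/2268) + 835/871 = -245572/26487 + 835/871 = -191776567/23070177 ≈ -8.3127)
w + 4599 = -191776567/23070177 + 4599 = 105907967456/23070177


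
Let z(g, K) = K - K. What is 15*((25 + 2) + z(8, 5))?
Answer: 405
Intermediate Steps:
z(g, K) = 0
15*((25 + 2) + z(8, 5)) = 15*((25 + 2) + 0) = 15*(27 + 0) = 15*27 = 405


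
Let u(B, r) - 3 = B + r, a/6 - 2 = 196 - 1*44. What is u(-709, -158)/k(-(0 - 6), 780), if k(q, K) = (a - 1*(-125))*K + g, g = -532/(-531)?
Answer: -57348/54309419 ≈ -0.0010559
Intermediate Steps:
g = 532/531 (g = -532*(-1/531) = 532/531 ≈ 1.0019)
a = 924 (a = 12 + 6*(196 - 1*44) = 12 + 6*(196 - 44) = 12 + 6*152 = 12 + 912 = 924)
u(B, r) = 3 + B + r (u(B, r) = 3 + (B + r) = 3 + B + r)
k(q, K) = 532/531 + 1049*K (k(q, K) = (924 - 1*(-125))*K + 532/531 = (924 + 125)*K + 532/531 = 1049*K + 532/531 = 532/531 + 1049*K)
u(-709, -158)/k(-(0 - 6), 780) = (3 - 709 - 158)/(532/531 + 1049*780) = -864/(532/531 + 818220) = -864/434475352/531 = -864*531/434475352 = -57348/54309419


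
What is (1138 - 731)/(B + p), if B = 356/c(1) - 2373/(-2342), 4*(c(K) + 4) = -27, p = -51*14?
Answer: -40987342/75137053 ≈ -0.54550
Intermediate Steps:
p = -714
c(K) = -43/4 (c(K) = -4 + (¼)*(-27) = -4 - 27/4 = -43/4)
B = -3232969/100706 (B = 356/(-43/4) - 2373/(-2342) = 356*(-4/43) - 2373*(-1/2342) = -1424/43 + 2373/2342 = -3232969/100706 ≈ -32.103)
(1138 - 731)/(B + p) = (1138 - 731)/(-3232969/100706 - 714) = 407/(-75137053/100706) = 407*(-100706/75137053) = -40987342/75137053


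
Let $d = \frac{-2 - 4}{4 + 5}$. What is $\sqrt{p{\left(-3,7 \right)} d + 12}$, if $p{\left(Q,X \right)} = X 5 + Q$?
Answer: $\frac{2 i \sqrt{21}}{3} \approx 3.055 i$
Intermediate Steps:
$d = - \frac{2}{3}$ ($d = - \frac{6}{9} = \left(-6\right) \frac{1}{9} = - \frac{2}{3} \approx -0.66667$)
$p{\left(Q,X \right)} = Q + 5 X$ ($p{\left(Q,X \right)} = 5 X + Q = Q + 5 X$)
$\sqrt{p{\left(-3,7 \right)} d + 12} = \sqrt{\left(-3 + 5 \cdot 7\right) \left(- \frac{2}{3}\right) + 12} = \sqrt{\left(-3 + 35\right) \left(- \frac{2}{3}\right) + 12} = \sqrt{32 \left(- \frac{2}{3}\right) + 12} = \sqrt{- \frac{64}{3} + 12} = \sqrt{- \frac{28}{3}} = \frac{2 i \sqrt{21}}{3}$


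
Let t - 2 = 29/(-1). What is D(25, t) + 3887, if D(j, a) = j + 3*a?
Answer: 3831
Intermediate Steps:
t = -27 (t = 2 + 29/(-1) = 2 + 29*(-1) = 2 - 29 = -27)
D(25, t) + 3887 = (25 + 3*(-27)) + 3887 = (25 - 81) + 3887 = -56 + 3887 = 3831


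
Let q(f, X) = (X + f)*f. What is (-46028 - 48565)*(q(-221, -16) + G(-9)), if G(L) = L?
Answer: -4953646224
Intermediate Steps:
q(f, X) = f*(X + f)
(-46028 - 48565)*(q(-221, -16) + G(-9)) = (-46028 - 48565)*(-221*(-16 - 221) - 9) = -94593*(-221*(-237) - 9) = -94593*(52377 - 9) = -94593*52368 = -4953646224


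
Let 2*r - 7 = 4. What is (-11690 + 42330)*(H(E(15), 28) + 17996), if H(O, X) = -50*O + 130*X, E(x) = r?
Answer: 654501040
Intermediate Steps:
r = 11/2 (r = 7/2 + (½)*4 = 7/2 + 2 = 11/2 ≈ 5.5000)
E(x) = 11/2
(-11690 + 42330)*(H(E(15), 28) + 17996) = (-11690 + 42330)*((-50*11/2 + 130*28) + 17996) = 30640*((-275 + 3640) + 17996) = 30640*(3365 + 17996) = 30640*21361 = 654501040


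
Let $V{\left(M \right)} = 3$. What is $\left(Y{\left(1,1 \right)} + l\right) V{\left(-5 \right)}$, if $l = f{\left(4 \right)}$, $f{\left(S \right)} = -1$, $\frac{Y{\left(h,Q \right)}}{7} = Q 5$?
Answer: $102$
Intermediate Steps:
$Y{\left(h,Q \right)} = 35 Q$ ($Y{\left(h,Q \right)} = 7 Q 5 = 7 \cdot 5 Q = 35 Q$)
$l = -1$
$\left(Y{\left(1,1 \right)} + l\right) V{\left(-5 \right)} = \left(35 \cdot 1 - 1\right) 3 = \left(35 - 1\right) 3 = 34 \cdot 3 = 102$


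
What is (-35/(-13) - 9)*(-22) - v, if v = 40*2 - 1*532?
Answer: 7680/13 ≈ 590.77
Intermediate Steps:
v = -452 (v = 80 - 532 = -452)
(-35/(-13) - 9)*(-22) - v = (-35/(-13) - 9)*(-22) - 1*(-452) = (-35*(-1/13) - 9)*(-22) + 452 = (35/13 - 9)*(-22) + 452 = -82/13*(-22) + 452 = 1804/13 + 452 = 7680/13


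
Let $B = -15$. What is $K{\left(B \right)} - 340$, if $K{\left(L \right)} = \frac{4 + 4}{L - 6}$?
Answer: $- \frac{7148}{21} \approx -340.38$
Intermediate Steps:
$K{\left(L \right)} = \frac{8}{-6 + L}$
$K{\left(B \right)} - 340 = \frac{8}{-6 - 15} - 340 = \frac{8}{-21} - 340 = 8 \left(- \frac{1}{21}\right) - 340 = - \frac{8}{21} - 340 = - \frac{7148}{21}$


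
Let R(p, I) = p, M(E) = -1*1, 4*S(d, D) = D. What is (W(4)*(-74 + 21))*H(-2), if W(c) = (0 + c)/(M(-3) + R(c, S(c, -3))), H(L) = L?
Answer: 424/3 ≈ 141.33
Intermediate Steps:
S(d, D) = D/4
M(E) = -1
W(c) = c/(-1 + c) (W(c) = (0 + c)/(-1 + c) = c/(-1 + c))
(W(4)*(-74 + 21))*H(-2) = ((4/(-1 + 4))*(-74 + 21))*(-2) = ((4/3)*(-53))*(-2) = -212/3*(-2) = 424/3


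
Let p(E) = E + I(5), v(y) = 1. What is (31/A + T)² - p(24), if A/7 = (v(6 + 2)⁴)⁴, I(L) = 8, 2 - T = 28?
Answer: 21233/49 ≈ 433.33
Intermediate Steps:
T = -26 (T = 2 - 1*28 = 2 - 28 = -26)
p(E) = 8 + E (p(E) = E + 8 = 8 + E)
A = 7 (A = 7*(1⁴)⁴ = 7*1⁴ = 7*1 = 7)
(31/A + T)² - p(24) = (31/7 - 26)² - (8 + 24) = (31*(⅐) - 26)² - 1*32 = (31/7 - 26)² - 32 = (-151/7)² - 32 = 22801/49 - 32 = 21233/49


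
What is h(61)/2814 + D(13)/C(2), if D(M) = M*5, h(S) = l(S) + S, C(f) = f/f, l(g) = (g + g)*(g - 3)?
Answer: 63349/938 ≈ 67.536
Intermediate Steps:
l(g) = 2*g*(-3 + g) (l(g) = (2*g)*(-3 + g) = 2*g*(-3 + g))
C(f) = 1
h(S) = S + 2*S*(-3 + S) (h(S) = 2*S*(-3 + S) + S = S + 2*S*(-3 + S))
D(M) = 5*M
h(61)/2814 + D(13)/C(2) = (61*(-5 + 2*61))/2814 + (5*13)/1 = (61*(-5 + 122))*(1/2814) + 65*1 = (61*117)*(1/2814) + 65 = 7137*(1/2814) + 65 = 2379/938 + 65 = 63349/938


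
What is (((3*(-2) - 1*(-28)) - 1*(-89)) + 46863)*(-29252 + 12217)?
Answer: -800202090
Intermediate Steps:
(((3*(-2) - 1*(-28)) - 1*(-89)) + 46863)*(-29252 + 12217) = (((-6 + 28) + 89) + 46863)*(-17035) = ((22 + 89) + 46863)*(-17035) = (111 + 46863)*(-17035) = 46974*(-17035) = -800202090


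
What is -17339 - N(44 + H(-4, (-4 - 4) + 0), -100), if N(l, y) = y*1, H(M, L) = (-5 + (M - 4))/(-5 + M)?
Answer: -17239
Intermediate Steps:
H(M, L) = (-9 + M)/(-5 + M) (H(M, L) = (-5 + (-4 + M))/(-5 + M) = (-9 + M)/(-5 + M))
N(l, y) = y
-17339 - N(44 + H(-4, (-4 - 4) + 0), -100) = -17339 - 1*(-100) = -17339 + 100 = -17239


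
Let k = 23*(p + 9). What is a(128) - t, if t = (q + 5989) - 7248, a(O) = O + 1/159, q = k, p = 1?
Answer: 183964/159 ≈ 1157.0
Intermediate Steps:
k = 230 (k = 23*(1 + 9) = 23*10 = 230)
q = 230
a(O) = 1/159 + O (a(O) = O + 1/159 = 1/159 + O)
t = -1029 (t = (230 + 5989) - 7248 = 6219 - 7248 = -1029)
a(128) - t = (1/159 + 128) - 1*(-1029) = 20353/159 + 1029 = 183964/159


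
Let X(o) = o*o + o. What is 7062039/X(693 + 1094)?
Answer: 2354013/1065052 ≈ 2.2102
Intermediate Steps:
X(o) = o + o**2 (X(o) = o**2 + o = o + o**2)
7062039/X(693 + 1094) = 7062039/(((693 + 1094)*(1 + (693 + 1094)))) = 7062039/((1787*(1 + 1787))) = 7062039/((1787*1788)) = 7062039/3195156 = 7062039*(1/3195156) = 2354013/1065052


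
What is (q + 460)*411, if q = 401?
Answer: 353871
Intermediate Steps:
(q + 460)*411 = (401 + 460)*411 = 861*411 = 353871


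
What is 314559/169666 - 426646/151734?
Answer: -14556095/15197226 ≈ -0.95781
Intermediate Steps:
314559/169666 - 426646/151734 = 314559*(1/169666) - 426646*1/151734 = 44937/24238 - 1763/627 = -14556095/15197226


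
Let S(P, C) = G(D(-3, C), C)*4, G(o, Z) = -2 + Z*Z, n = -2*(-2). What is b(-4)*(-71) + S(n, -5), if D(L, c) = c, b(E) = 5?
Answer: -263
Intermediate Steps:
n = 4
G(o, Z) = -2 + Z**2
S(P, C) = -8 + 4*C**2 (S(P, C) = (-2 + C**2)*4 = -8 + 4*C**2)
b(-4)*(-71) + S(n, -5) = 5*(-71) + (-8 + 4*(-5)**2) = -355 + (-8 + 4*25) = -355 + (-8 + 100) = -355 + 92 = -263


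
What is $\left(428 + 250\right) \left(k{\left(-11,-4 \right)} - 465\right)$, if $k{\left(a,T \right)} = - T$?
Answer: $-312558$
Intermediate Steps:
$\left(428 + 250\right) \left(k{\left(-11,-4 \right)} - 465\right) = \left(428 + 250\right) \left(\left(-1\right) \left(-4\right) - 465\right) = 678 \left(4 - 465\right) = 678 \left(-461\right) = -312558$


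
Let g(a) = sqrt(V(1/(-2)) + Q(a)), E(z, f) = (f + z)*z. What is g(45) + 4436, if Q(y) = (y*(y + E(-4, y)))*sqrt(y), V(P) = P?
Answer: 4436 + sqrt(-2 - 64260*sqrt(5))/2 ≈ 4436.0 + 189.53*I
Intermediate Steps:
E(z, f) = z*(f + z)
Q(y) = y**(3/2)*(16 - 3*y) (Q(y) = (y*(y - 4*(y - 4)))*sqrt(y) = (y*(y - 4*(-4 + y)))*sqrt(y) = (y*(y + (16 - 4*y)))*sqrt(y) = (y*(16 - 3*y))*sqrt(y) = y**(3/2)*(16 - 3*y))
g(a) = sqrt(-1/2 + a**(3/2)*(16 - 3*a)) (g(a) = sqrt(1/(-2) + a**(3/2)*(16 - 3*a)) = sqrt(-1/2 + a**(3/2)*(16 - 3*a)))
g(45) + 4436 = sqrt(2)*sqrt(-1 + 2*45**(3/2)*(16 - 3*45))/2 + 4436 = sqrt(2)*sqrt(-1 + 2*(135*sqrt(5))*(16 - 135))/2 + 4436 = sqrt(2)*sqrt(-1 + 2*(135*sqrt(5))*(-119))/2 + 4436 = sqrt(2)*sqrt(-1 - 32130*sqrt(5))/2 + 4436 = 4436 + sqrt(2)*sqrt(-1 - 32130*sqrt(5))/2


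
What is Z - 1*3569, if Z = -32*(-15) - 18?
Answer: -3107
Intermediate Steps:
Z = 462 (Z = 480 - 18 = 462)
Z - 1*3569 = 462 - 1*3569 = 462 - 3569 = -3107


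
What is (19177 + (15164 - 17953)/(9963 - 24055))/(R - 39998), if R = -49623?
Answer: -1245369/5819996 ≈ -0.21398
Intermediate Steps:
(19177 + (15164 - 17953)/(9963 - 24055))/(R - 39998) = (19177 + (15164 - 17953)/(9963 - 24055))/(-49623 - 39998) = (19177 - 2789/(-14092))/(-89621) = (19177 - 2789*(-1/14092))*(-1/89621) = (19177 + 2789/14092)*(-1/89621) = (270245073/14092)*(-1/89621) = -1245369/5819996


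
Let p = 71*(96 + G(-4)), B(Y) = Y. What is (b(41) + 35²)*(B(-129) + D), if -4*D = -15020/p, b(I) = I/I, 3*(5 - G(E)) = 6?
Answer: -1107060836/7029 ≈ -1.5750e+5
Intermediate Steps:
G(E) = 3 (G(E) = 5 - ⅓*6 = 5 - 2 = 3)
p = 7029 (p = 71*(96 + 3) = 71*99 = 7029)
b(I) = 1
D = 3755/7029 (D = -(-3755)/7029 = -¼*(-15020/7029) = 3755/7029 ≈ 0.53421)
(b(41) + 35²)*(B(-129) + D) = (1 + 35²)*(-129 + 3755/7029) = (1 + 1225)*(-902986/7029) = 1226*(-902986/7029) = -1107060836/7029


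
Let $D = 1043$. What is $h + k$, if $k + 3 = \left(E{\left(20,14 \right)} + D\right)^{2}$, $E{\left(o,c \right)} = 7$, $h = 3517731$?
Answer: $4620228$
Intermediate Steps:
$k = 1102497$ ($k = -3 + \left(7 + 1043\right)^{2} = -3 + 1050^{2} = -3 + 1102500 = 1102497$)
$h + k = 3517731 + 1102497 = 4620228$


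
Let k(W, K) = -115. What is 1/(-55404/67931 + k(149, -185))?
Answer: -67931/7867469 ≈ -0.0086344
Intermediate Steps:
1/(-55404/67931 + k(149, -185)) = 1/(-55404/67931 - 115) = 1/(-7867469/67931) = -67931/7867469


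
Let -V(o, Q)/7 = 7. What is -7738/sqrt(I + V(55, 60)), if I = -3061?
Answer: 3869*I*sqrt(3110)/1555 ≈ 138.75*I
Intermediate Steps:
V(o, Q) = -49 (V(o, Q) = -7*7 = -49)
-7738/sqrt(I + V(55, 60)) = -7738/sqrt(-3061 - 49) = -7738*(-I*sqrt(3110)/3110) = -(-3869)*I*sqrt(3110)/1555 = 3869*I*sqrt(3110)/1555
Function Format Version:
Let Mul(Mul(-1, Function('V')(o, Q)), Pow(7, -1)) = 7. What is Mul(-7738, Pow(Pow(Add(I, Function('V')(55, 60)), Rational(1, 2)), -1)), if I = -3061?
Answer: Mul(Rational(3869, 1555), I, Pow(3110, Rational(1, 2))) ≈ Mul(138.75, I)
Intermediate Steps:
Function('V')(o, Q) = -49 (Function('V')(o, Q) = Mul(-7, 7) = -49)
Mul(-7738, Pow(Pow(Add(I, Function('V')(55, 60)), Rational(1, 2)), -1)) = Mul(-7738, Pow(Pow(Add(-3061, -49), Rational(1, 2)), -1)) = Mul(-7738, Pow(Pow(-3110, Rational(1, 2)), -1)) = Mul(-7738, Pow(Mul(I, Pow(3110, Rational(1, 2))), -1)) = Mul(-7738, Mul(Rational(-1, 3110), I, Pow(3110, Rational(1, 2)))) = Mul(Rational(3869, 1555), I, Pow(3110, Rational(1, 2)))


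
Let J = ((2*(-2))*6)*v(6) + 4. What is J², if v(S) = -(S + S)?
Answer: 85264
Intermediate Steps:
v(S) = -2*S
J = 292 (J = ((2*(-2))*6)*(-2*6) + 4 = -4*6*(-12) + 4 = -24*(-12) + 4 = 288 + 4 = 292)
J² = 292² = 85264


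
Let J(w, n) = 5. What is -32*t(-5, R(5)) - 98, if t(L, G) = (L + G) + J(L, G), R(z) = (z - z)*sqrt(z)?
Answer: -98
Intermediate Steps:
R(z) = 0 (R(z) = 0*sqrt(z) = 0)
t(L, G) = 5 + G + L (t(L, G) = (L + G) + 5 = (G + L) + 5 = 5 + G + L)
-32*t(-5, R(5)) - 98 = -32*(5 + 0 - 5) - 98 = -32*0 - 98 = 0 - 98 = -98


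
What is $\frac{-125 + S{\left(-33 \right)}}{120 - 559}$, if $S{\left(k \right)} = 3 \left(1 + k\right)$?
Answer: $\frac{221}{439} \approx 0.50342$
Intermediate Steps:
$S{\left(k \right)} = 3 + 3 k$
$\frac{-125 + S{\left(-33 \right)}}{120 - 559} = \frac{-125 + \left(3 + 3 \left(-33\right)\right)}{120 - 559} = \frac{-125 + \left(3 - 99\right)}{-439} = \left(-125 - 96\right) \left(- \frac{1}{439}\right) = \left(-221\right) \left(- \frac{1}{439}\right) = \frac{221}{439}$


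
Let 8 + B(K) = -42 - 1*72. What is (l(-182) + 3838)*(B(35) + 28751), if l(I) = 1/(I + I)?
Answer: 39995600499/364 ≈ 1.0988e+8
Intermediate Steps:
B(K) = -122 (B(K) = -8 + (-42 - 1*72) = -8 + (-42 - 72) = -8 - 114 = -122)
l(I) = 1/(2*I)
(l(-182) + 3838)*(B(35) + 28751) = ((1/2)/(-182) + 3838)*(-122 + 28751) = ((1/2)*(-1/182) + 3838)*28629 = (-1/364 + 3838)*28629 = (1397031/364)*28629 = 39995600499/364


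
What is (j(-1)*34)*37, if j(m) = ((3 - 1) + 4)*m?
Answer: -7548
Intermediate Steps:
j(m) = 6*m (j(m) = (2 + 4)*m = 6*m)
(j(-1)*34)*37 = ((6*(-1))*34)*37 = -6*34*37 = -204*37 = -7548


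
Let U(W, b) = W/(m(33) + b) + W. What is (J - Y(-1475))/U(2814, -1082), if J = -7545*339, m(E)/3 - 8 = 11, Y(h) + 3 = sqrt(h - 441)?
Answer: -109237325/120064 - 1025*I*sqrt(479)/1440768 ≈ -909.83 - 0.01557*I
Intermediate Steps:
Y(h) = -3 + sqrt(-441 + h) (Y(h) = -3 + sqrt(h - 441) = -3 + sqrt(-441 + h))
m(E) = 57 (m(E) = 24 + 3*11 = 24 + 33 = 57)
J = -2557755
U(W, b) = W + W/(57 + b) (U(W, b) = W/(57 + b) + W = W + W/(57 + b))
(J - Y(-1475))/U(2814, -1082) = (-2557755 - (-3 + sqrt(-441 - 1475)))/((2814*(58 - 1082)/(57 - 1082))) = (-2557755 - (-3 + sqrt(-1916)))/((2814*(-1024)/(-1025))) = (-2557755 - (-3 + 2*I*sqrt(479)))/((2814*(-1/1025)*(-1024))) = (-2557755 + (3 - 2*I*sqrt(479)))/(2881536/1025) = (-2557752 - 2*I*sqrt(479))*(1025/2881536) = -109237325/120064 - 1025*I*sqrt(479)/1440768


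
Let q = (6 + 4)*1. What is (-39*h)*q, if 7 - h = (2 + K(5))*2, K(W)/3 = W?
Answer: 10530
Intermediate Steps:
q = 10 (q = 10*1 = 10)
K(W) = 3*W
h = -27 (h = 7 - (2 + 3*5)*2 = 7 - (2 + 15)*2 = 7 - 17*2 = 7 - 1*34 = 7 - 34 = -27)
(-39*h)*q = -39*(-27)*10 = 1053*10 = 10530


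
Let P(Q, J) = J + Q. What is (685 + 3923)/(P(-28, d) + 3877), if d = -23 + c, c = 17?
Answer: 512/427 ≈ 1.1991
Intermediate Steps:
d = -6 (d = -23 + 17 = -6)
(685 + 3923)/(P(-28, d) + 3877) = (685 + 3923)/((-6 - 28) + 3877) = 4608/(-34 + 3877) = 4608/3843 = 4608*(1/3843) = 512/427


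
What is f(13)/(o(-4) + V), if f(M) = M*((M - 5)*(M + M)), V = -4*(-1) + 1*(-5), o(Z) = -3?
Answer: -676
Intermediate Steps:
V = -1 (V = 4 - 5 = -1)
f(M) = 2*M²*(-5 + M) (f(M) = M*((-5 + M)*(2*M)) = M*(2*M*(-5 + M)) = 2*M²*(-5 + M))
f(13)/(o(-4) + V) = (2*13²*(-5 + 13))/(-3 - 1) = (2*169*8)/(-4) = 2704*(-¼) = -676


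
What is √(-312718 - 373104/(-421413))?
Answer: I*√6170565953416510/140471 ≈ 559.21*I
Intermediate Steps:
√(-312718 - 373104/(-421413)) = √(-312718 - 373104*(-1/421413)) = √(-312718 + 124368/140471) = √(-43927685810/140471) = I*√6170565953416510/140471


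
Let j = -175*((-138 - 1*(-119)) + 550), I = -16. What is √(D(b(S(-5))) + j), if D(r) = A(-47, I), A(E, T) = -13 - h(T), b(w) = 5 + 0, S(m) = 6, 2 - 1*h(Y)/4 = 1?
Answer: I*√92942 ≈ 304.86*I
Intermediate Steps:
h(Y) = 4 (h(Y) = 8 - 4*1 = 8 - 4 = 4)
b(w) = 5
A(E, T) = -17 (A(E, T) = -13 - 1*4 = -13 - 4 = -17)
D(r) = -17
j = -92925 (j = -175*((-138 + 119) + 550) = -175*(-19 + 550) = -175*531 = -92925)
√(D(b(S(-5))) + j) = √(-17 - 92925) = √(-92942) = I*√92942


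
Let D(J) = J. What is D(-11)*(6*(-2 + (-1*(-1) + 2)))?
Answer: -66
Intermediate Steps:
D(-11)*(6*(-2 + (-1*(-1) + 2))) = -66*(-2 + (-1*(-1) + 2)) = -66*(-2 + (1 + 2)) = -66*(-2 + 3) = -66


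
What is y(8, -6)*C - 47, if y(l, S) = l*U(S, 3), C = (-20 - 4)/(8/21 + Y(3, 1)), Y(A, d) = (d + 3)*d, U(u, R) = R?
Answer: -4105/23 ≈ -178.48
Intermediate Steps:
Y(A, d) = d*(3 + d) (Y(A, d) = (3 + d)*d = d*(3 + d))
C = -126/23 (C = (-20 - 4)/(8/21 + 1*(3 + 1)) = -24/(8*(1/21) + 1*4) = -24/(8/21 + 4) = -24/92/21 = -24*21/92 = -126/23 ≈ -5.4783)
y(l, S) = 3*l (y(l, S) = l*3 = 3*l)
y(8, -6)*C - 47 = (3*8)*(-126/23) - 47 = 24*(-126/23) - 47 = -3024/23 - 47 = -4105/23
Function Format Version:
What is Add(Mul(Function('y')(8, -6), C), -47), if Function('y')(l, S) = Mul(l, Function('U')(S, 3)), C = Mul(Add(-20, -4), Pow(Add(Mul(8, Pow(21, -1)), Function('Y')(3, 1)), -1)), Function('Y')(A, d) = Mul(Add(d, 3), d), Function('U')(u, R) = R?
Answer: Rational(-4105, 23) ≈ -178.48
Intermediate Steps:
Function('Y')(A, d) = Mul(d, Add(3, d)) (Function('Y')(A, d) = Mul(Add(3, d), d) = Mul(d, Add(3, d)))
C = Rational(-126, 23) (C = Mul(Add(-20, -4), Pow(Add(Mul(8, Pow(21, -1)), Mul(1, Add(3, 1))), -1)) = Mul(-24, Pow(Add(Mul(8, Rational(1, 21)), Mul(1, 4)), -1)) = Mul(-24, Pow(Add(Rational(8, 21), 4), -1)) = Mul(-24, Pow(Rational(92, 21), -1)) = Mul(-24, Rational(21, 92)) = Rational(-126, 23) ≈ -5.4783)
Function('y')(l, S) = Mul(3, l) (Function('y')(l, S) = Mul(l, 3) = Mul(3, l))
Add(Mul(Function('y')(8, -6), C), -47) = Add(Mul(Mul(3, 8), Rational(-126, 23)), -47) = Add(Mul(24, Rational(-126, 23)), -47) = Add(Rational(-3024, 23), -47) = Rational(-4105, 23)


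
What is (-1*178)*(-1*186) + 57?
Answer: 33165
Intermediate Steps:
(-1*178)*(-1*186) + 57 = -178*(-186) + 57 = 33108 + 57 = 33165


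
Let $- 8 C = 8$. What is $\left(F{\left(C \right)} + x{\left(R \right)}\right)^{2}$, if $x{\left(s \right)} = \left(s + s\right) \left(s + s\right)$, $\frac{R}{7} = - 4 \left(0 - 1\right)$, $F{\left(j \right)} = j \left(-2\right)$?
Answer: $9847044$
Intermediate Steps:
$C = -1$ ($C = \left(- \frac{1}{8}\right) 8 = -1$)
$F{\left(j \right)} = - 2 j$
$R = 28$ ($R = 7 \left(- 4 \left(0 - 1\right)\right) = 7 \left(\left(-4\right) \left(-1\right)\right) = 7 \cdot 4 = 28$)
$x{\left(s \right)} = 4 s^{2}$ ($x{\left(s \right)} = 2 s 2 s = 4 s^{2}$)
$\left(F{\left(C \right)} + x{\left(R \right)}\right)^{2} = \left(\left(-2\right) \left(-1\right) + 4 \cdot 28^{2}\right)^{2} = \left(2 + 4 \cdot 784\right)^{2} = \left(2 + 3136\right)^{2} = 3138^{2} = 9847044$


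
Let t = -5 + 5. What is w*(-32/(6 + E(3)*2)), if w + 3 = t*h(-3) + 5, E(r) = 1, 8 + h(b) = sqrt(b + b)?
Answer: -8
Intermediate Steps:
h(b) = -8 + sqrt(2)*sqrt(b) (h(b) = -8 + sqrt(b + b) = -8 + sqrt(2*b) = -8 + sqrt(2)*sqrt(b))
t = 0
w = 2 (w = -3 + (0*(-8 + sqrt(2)*sqrt(-3)) + 5) = -3 + (0*(-8 + sqrt(2)*(I*sqrt(3))) + 5) = -3 + (0*(-8 + I*sqrt(6)) + 5) = -3 + (0 + 5) = -3 + 5 = 2)
w*(-32/(6 + E(3)*2)) = 2*(-32/(6 + 1*2)) = 2*(-32/(6 + 2)) = 2*(-32/8) = 2*(-32*1/8) = 2*(-4) = -8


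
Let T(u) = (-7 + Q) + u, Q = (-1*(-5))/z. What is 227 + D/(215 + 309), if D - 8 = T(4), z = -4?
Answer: 475807/2096 ≈ 227.01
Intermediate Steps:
Q = -5/4 (Q = -1*(-5)/(-4) = 5*(-¼) = -5/4 ≈ -1.2500)
T(u) = -33/4 + u (T(u) = (-7 - 5/4) + u = -33/4 + u)
D = 15/4 (D = 8 + (-33/4 + 4) = 8 - 17/4 = 15/4 ≈ 3.7500)
227 + D/(215 + 309) = 227 + 15/(4*(215 + 309)) = 227 + (15/4)/524 = 227 + (15/4)*(1/524) = 227 + 15/2096 = 475807/2096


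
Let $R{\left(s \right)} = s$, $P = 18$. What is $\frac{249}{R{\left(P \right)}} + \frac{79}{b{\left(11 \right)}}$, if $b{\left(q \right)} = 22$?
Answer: $\frac{575}{33} \approx 17.424$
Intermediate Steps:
$\frac{249}{R{\left(P \right)}} + \frac{79}{b{\left(11 \right)}} = \frac{249}{18} + \frac{79}{22} = 249 \cdot \frac{1}{18} + 79 \cdot \frac{1}{22} = \frac{83}{6} + \frac{79}{22} = \frac{575}{33}$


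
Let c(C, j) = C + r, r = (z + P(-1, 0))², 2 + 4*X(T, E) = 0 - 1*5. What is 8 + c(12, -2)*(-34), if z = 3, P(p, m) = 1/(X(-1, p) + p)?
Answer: -76994/121 ≈ -636.31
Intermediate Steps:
X(T, E) = -7/4 (X(T, E) = -½ + (0 - 1*5)/4 = -½ + (0 - 5)/4 = -½ + (¼)*(-5) = -½ - 5/4 = -7/4)
P(p, m) = 1/(-7/4 + p)
r = 841/121 (r = (3 + 4/(-7 + 4*(-1)))² = (3 + 4/(-7 - 4))² = (3 + 4/(-11))² = (3 + 4*(-1/11))² = (3 - 4/11)² = (29/11)² = 841/121 ≈ 6.9504)
c(C, j) = 841/121 + C (c(C, j) = C + 841/121 = 841/121 + C)
8 + c(12, -2)*(-34) = 8 + (841/121 + 12)*(-34) = 8 + (2293/121)*(-34) = 8 - 77962/121 = -76994/121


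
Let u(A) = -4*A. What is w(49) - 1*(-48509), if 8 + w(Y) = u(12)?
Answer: 48453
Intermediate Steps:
w(Y) = -56 (w(Y) = -8 - 4*12 = -8 - 48 = -56)
w(49) - 1*(-48509) = -56 - 1*(-48509) = -56 + 48509 = 48453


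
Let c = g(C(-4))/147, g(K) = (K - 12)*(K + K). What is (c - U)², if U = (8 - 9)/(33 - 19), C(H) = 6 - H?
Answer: 3481/86436 ≈ 0.040273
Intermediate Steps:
g(K) = 2*K*(-12 + K) (g(K) = (-12 + K)*(2*K) = 2*K*(-12 + K))
U = -1/14 ≈ -0.071429
c = -40/147 (c = (2*(6 - 1*(-4))*(-12 + (6 - 1*(-4))))/147 = (2*(6 + 4)*(-12 + (6 + 4)))*(1/147) = (2*10*(-12 + 10))*(1/147) = (2*10*(-2))*(1/147) = -40*1/147 = -40/147 ≈ -0.27211)
(c - U)² = (-40/147 - 1*(-1/14))² = (-40/147 + 1/14)² = (-59/294)² = 3481/86436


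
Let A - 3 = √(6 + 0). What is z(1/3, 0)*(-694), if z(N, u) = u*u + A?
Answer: -2082 - 694*√6 ≈ -3781.9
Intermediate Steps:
A = 3 + √6 (A = 3 + √(6 + 0) = 3 + √6 ≈ 5.4495)
z(N, u) = 3 + √6 + u² (z(N, u) = u*u + (3 + √6) = u² + (3 + √6) = 3 + √6 + u²)
z(1/3, 0)*(-694) = (3 + √6 + 0²)*(-694) = (3 + √6 + 0)*(-694) = (3 + √6)*(-694) = -2082 - 694*√6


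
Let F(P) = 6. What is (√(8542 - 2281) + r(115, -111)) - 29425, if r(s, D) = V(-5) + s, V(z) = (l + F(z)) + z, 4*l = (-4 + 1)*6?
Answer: -58627/2 + √6261 ≈ -29234.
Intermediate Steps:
l = -9/2 (l = ((-4 + 1)*6)/4 = (-3*6)/4 = (¼)*(-18) = -9/2 ≈ -4.5000)
V(z) = 3/2 + z (V(z) = (-9/2 + 6) + z = 3/2 + z)
r(s, D) = -7/2 + s (r(s, D) = (3/2 - 5) + s = -7/2 + s)
(√(8542 - 2281) + r(115, -111)) - 29425 = (√(8542 - 2281) + (-7/2 + 115)) - 29425 = (√6261 + 223/2) - 29425 = (223/2 + √6261) - 29425 = -58627/2 + √6261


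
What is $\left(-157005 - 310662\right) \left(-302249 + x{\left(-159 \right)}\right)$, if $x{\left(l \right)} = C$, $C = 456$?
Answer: $141138626931$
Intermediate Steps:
$x{\left(l \right)} = 456$
$\left(-157005 - 310662\right) \left(-302249 + x{\left(-159 \right)}\right) = \left(-157005 - 310662\right) \left(-302249 + 456\right) = \left(-157005 - 310662\right) \left(-301793\right) = \left(-467667\right) \left(-301793\right) = 141138626931$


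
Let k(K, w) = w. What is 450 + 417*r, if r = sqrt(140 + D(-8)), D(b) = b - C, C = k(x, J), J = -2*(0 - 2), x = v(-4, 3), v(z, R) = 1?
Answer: 450 + 3336*sqrt(2) ≈ 5167.8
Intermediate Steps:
x = 1
J = 4 (J = -2*(-2) = 4)
C = 4
D(b) = -4 + b (D(b) = b - 1*4 = b - 4 = -4 + b)
r = 8*sqrt(2) (r = sqrt(140 + (-4 - 8)) = sqrt(140 - 12) = sqrt(128) = 8*sqrt(2) ≈ 11.314)
450 + 417*r = 450 + 417*(8*sqrt(2)) = 450 + 3336*sqrt(2)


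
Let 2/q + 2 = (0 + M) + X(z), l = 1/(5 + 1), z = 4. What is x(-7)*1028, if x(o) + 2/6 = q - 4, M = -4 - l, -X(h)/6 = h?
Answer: -2455892/543 ≈ -4522.8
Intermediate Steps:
l = ⅙ (l = 1/6 = ⅙ ≈ 0.16667)
X(h) = -6*h
M = -25/6 (M = -4 - 1*⅙ = -4 - ⅙ = -25/6 ≈ -4.1667)
q = -12/181 (q = 2/(-2 + ((0 - 25/6) - 6*4)) = 2/(-2 + (-25/6 - 24)) = 2/(-2 - 169/6) = 2/(-181/6) = 2*(-6/181) = -12/181 ≈ -0.066298)
x(o) = -2389/543 (x(o) = -⅓ + (-12/181 - 4) = -⅓ - 736/181 = -2389/543)
x(-7)*1028 = -2389/543*1028 = -2455892/543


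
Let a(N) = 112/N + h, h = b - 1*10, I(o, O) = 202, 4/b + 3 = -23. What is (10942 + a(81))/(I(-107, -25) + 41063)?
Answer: 328934/1241487 ≈ 0.26495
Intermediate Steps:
b = -2/13 (b = 4/(-3 - 23) = 4/(-26) = 4*(-1/26) = -2/13 ≈ -0.15385)
h = -132/13 (h = -2/13 - 1*10 = -2/13 - 10 = -132/13 ≈ -10.154)
a(N) = -132/13 + 112/N (a(N) = 112/N - 132/13 = -132/13 + 112/N)
(10942 + a(81))/(I(-107, -25) + 41063) = (10942 + (-132/13 + 112/81))/(202 + 41063) = (10942 + (-132/13 + 112*(1/81)))/41265 = (10942 + (-132/13 + 112/81))*(1/41265) = (10942 - 9236/1053)*(1/41265) = (11512690/1053)*(1/41265) = 328934/1241487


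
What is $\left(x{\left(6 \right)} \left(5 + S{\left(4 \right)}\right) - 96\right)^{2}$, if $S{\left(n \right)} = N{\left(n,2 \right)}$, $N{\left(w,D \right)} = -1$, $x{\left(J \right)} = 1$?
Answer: $8464$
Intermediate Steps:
$S{\left(n \right)} = -1$
$\left(x{\left(6 \right)} \left(5 + S{\left(4 \right)}\right) - 96\right)^{2} = \left(1 \left(5 - 1\right) - 96\right)^{2} = \left(1 \cdot 4 - 96\right)^{2} = \left(4 - 96\right)^{2} = \left(-92\right)^{2} = 8464$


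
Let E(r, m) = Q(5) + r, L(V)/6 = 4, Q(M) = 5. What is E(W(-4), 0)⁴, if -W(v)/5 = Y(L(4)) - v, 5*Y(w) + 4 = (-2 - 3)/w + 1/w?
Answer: 17850625/1296 ≈ 13774.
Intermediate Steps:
L(V) = 24 (L(V) = 6*4 = 24)
Y(w) = -⅘ - 4/(5*w) (Y(w) = -⅘ + ((-2 - 3)/w + 1/w)/5 = -⅘ + (-5/w + 1/w)/5 = -⅘ + (-4/w)/5 = -⅘ - 4/(5*w))
W(v) = 25/6 + 5*v (W(v) = -5*((⅘)*(-1 - 1*24)/24 - v) = -5*((⅘)*(1/24)*(-1 - 24) - v) = -5*((⅘)*(1/24)*(-25) - v) = -5*(-⅚ - v) = 25/6 + 5*v)
E(r, m) = 5 + r
E(W(-4), 0)⁴ = (5 + (25/6 + 5*(-4)))⁴ = (5 + (25/6 - 20))⁴ = (5 - 95/6)⁴ = (-65/6)⁴ = 17850625/1296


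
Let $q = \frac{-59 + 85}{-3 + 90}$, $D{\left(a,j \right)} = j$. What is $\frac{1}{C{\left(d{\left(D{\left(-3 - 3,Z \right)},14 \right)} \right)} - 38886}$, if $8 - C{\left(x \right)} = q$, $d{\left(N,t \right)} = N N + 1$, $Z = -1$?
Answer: $- \frac{87}{3382412} \approx -2.5721 \cdot 10^{-5}$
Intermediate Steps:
$d{\left(N,t \right)} = 1 + N^{2}$ ($d{\left(N,t \right)} = N^{2} + 1 = 1 + N^{2}$)
$q = \frac{26}{87} \approx 0.29885$
$C{\left(x \right)} = \frac{670}{87}$ ($C{\left(x \right)} = 8 - \frac{26}{87} = \frac{670}{87}$)
$\frac{1}{C{\left(d{\left(D{\left(-3 - 3,Z \right)},14 \right)} \right)} - 38886} = \frac{1}{\frac{670}{87} - 38886} = \frac{1}{- \frac{3382412}{87}} = - \frac{87}{3382412}$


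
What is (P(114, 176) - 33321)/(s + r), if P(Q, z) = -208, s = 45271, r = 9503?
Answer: -33529/54774 ≈ -0.61213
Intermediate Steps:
(P(114, 176) - 33321)/(s + r) = (-208 - 33321)/(45271 + 9503) = -33529/54774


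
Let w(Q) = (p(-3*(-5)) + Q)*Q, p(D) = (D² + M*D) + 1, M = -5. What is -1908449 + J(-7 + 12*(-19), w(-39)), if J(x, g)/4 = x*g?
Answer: 2197471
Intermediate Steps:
p(D) = 1 + D² - 5*D (p(D) = (D² - 5*D) + 1 = 1 + D² - 5*D)
w(Q) = Q*(151 + Q) (w(Q) = ((1 + (-3*(-5))² - (-15)*(-5)) + Q)*Q = ((1 + 15² - 5*15) + Q)*Q = ((1 + 225 - 75) + Q)*Q = (151 + Q)*Q = Q*(151 + Q))
J(x, g) = 4*g*x (J(x, g) = 4*(x*g) = 4*(g*x) = 4*g*x)
-1908449 + J(-7 + 12*(-19), w(-39)) = -1908449 + 4*(-39*(151 - 39))*(-7 + 12*(-19)) = -1908449 + 4*(-39*112)*(-7 - 228) = -1908449 + 4*(-4368)*(-235) = -1908449 + 4105920 = 2197471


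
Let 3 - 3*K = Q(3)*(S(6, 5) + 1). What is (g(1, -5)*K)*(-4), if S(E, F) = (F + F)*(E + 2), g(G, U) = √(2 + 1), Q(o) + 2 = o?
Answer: 104*√3 ≈ 180.13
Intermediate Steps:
Q(o) = -2 + o
g(G, U) = √3
S(E, F) = 2*F*(2 + E) (S(E, F) = (2*F)*(2 + E) = 2*F*(2 + E))
K = -26 (K = 1 - (-2 + 3)*(2*5*(2 + 6) + 1)/3 = 1 - (2*5*8 + 1)/3 = 1 - (80 + 1)/3 = 1 - 81/3 = 1 - ⅓*81 = 1 - 27 = -26)
(g(1, -5)*K)*(-4) = (√3*(-26))*(-4) = -26*√3*(-4) = 104*√3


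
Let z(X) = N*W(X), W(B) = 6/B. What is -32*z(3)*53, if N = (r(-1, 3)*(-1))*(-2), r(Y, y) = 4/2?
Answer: -13568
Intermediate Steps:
r(Y, y) = 2 (r(Y, y) = 4*(½) = 2)
N = 4 (N = (2*(-1))*(-2) = -2*(-2) = 4)
z(X) = 24/X (z(X) = 4*(6/X) = 24/X)
-32*z(3)*53 = -768/3*53 = -32*8*53 = -256*53 = -13568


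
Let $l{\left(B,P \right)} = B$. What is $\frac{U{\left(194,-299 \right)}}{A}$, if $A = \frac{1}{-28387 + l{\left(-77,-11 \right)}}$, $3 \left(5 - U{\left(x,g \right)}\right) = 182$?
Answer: $1584496$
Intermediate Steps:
$U{\left(x,g \right)} = - \frac{167}{3}$ ($U{\left(x,g \right)} = 5 - \frac{182}{3} = - \frac{167}{3}$)
$A = - \frac{1}{28464}$ ($A = \frac{1}{-28387 - 77} = \frac{1}{-28464} = - \frac{1}{28464} \approx -3.5132 \cdot 10^{-5}$)
$\frac{U{\left(194,-299 \right)}}{A} = - \frac{167}{3 \left(- \frac{1}{28464}\right)} = \left(- \frac{167}{3}\right) \left(-28464\right) = 1584496$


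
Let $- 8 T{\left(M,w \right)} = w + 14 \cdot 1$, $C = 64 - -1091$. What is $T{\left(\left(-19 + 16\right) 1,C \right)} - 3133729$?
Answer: $- \frac{25071001}{8} \approx -3.1339 \cdot 10^{6}$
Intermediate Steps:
$C = 1155$ ($C = 64 + 1091 = 1155$)
$T{\left(M,w \right)} = - \frac{7}{4} - \frac{w}{8}$ ($T{\left(M,w \right)} = - \frac{w + 14 \cdot 1}{8} = - \frac{w + 14}{8} = - \frac{14 + w}{8} = - \frac{7}{4} - \frac{w}{8}$)
$T{\left(\left(-19 + 16\right) 1,C \right)} - 3133729 = \left(- \frac{7}{4} - \frac{1155}{8}\right) - 3133729 = - \frac{1169}{8} - 3133729 = - \frac{25071001}{8}$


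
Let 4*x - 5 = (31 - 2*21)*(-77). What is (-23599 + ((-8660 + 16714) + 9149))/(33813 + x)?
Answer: -1066/5671 ≈ -0.18797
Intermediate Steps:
x = 213 (x = 5/4 + ((31 - 2*21)*(-77))/4 = 5/4 + ((31 - 42)*(-77))/4 = 5/4 + (-11*(-77))/4 = 5/4 + (1/4)*847 = 5/4 + 847/4 = 213)
(-23599 + ((-8660 + 16714) + 9149))/(33813 + x) = (-23599 + ((-8660 + 16714) + 9149))/(33813 + 213) = (-23599 + (8054 + 9149))/34026 = (-23599 + 17203)*(1/34026) = -6396*1/34026 = -1066/5671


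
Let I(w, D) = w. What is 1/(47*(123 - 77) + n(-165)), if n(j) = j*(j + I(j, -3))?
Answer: 1/56612 ≈ 1.7664e-5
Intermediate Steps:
n(j) = 2*j**2 (n(j) = j*(j + j) = j*(2*j) = 2*j**2)
1/(47*(123 - 77) + n(-165)) = 1/(47*(123 - 77) + 2*(-165)**2) = 1/(47*46 + 2*27225) = 1/(2162 + 54450) = 1/56612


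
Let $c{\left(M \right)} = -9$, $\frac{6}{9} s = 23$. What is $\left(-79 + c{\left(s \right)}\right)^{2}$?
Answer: $7744$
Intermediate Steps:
$s = \frac{69}{2}$ ($s = \frac{3}{2} \cdot 23 = \frac{69}{2} \approx 34.5$)
$\left(-79 + c{\left(s \right)}\right)^{2} = \left(-79 - 9\right)^{2} = \left(-88\right)^{2} = 7744$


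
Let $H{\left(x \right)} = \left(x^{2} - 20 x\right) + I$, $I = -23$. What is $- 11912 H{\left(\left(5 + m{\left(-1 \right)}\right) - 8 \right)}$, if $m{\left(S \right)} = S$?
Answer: $-869576$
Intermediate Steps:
$H{\left(x \right)} = -23 + x^{2} - 20 x$ ($H{\left(x \right)} = \left(x^{2} - 20 x\right) - 23 = -23 + x^{2} - 20 x$)
$- 11912 H{\left(\left(5 + m{\left(-1 \right)}\right) - 8 \right)} = - 11912 \left(-23 + \left(\left(5 - 1\right) - 8\right)^{2} - 20 \left(\left(5 - 1\right) - 8\right)\right) = - 11912 \left(-23 + \left(4 - 8\right)^{2} - 20 \left(4 - 8\right)\right) = - 11912 \left(-23 + \left(-4\right)^{2} - -80\right) = - 11912 \left(-23 + 16 + 80\right) = \left(-11912\right) 73 = -869576$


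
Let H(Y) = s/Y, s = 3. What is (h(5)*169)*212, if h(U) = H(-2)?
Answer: -53742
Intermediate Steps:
H(Y) = 3/Y
h(U) = -3/2 (h(U) = 3/(-2) = 3*(-½) = -3/2)
(h(5)*169)*212 = -3/2*169*212 = -507/2*212 = -53742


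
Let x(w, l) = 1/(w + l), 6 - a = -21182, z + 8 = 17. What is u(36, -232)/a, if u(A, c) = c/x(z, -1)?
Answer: -464/5297 ≈ -0.087597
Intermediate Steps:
z = 9 (z = -8 + 17 = 9)
a = 21188 (a = 6 - 1*(-21182) = 6 + 21182 = 21188)
x(w, l) = 1/(l + w)
u(A, c) = 8*c (u(A, c) = c/(1/(-1 + 9)) = c/(1/8) = c/(⅛) = c*8 = 8*c)
u(36, -232)/a = (8*(-232))/21188 = -1856*1/21188 = -464/5297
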